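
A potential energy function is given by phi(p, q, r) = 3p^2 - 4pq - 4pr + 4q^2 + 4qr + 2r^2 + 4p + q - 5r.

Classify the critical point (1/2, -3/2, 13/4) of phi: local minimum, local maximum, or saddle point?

local minimum

The Hessian is constant: H = [[6, -4, -4], [-4, 8, 4], [-4, 4, 4]].
Leading principal minors: Δ₁ = 6, Δ₂ = 32, Δ₃ = 32.
All leading minors are positive, so H is positive definite: a local minimum.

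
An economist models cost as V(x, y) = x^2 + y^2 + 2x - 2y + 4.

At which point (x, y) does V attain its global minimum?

V(x,y) separates as P(x) + Q(y) + 4, so its minimum is min P + min Q + 4.
P'(x) = 2x + 2 vanishes at x ∈ {-1}; Q'(y) = 2y - 2 vanishes at y ∈ {1}.
Local minima of P (where P''>0): P(-1)=-1. Local minima of Q: Q(1)=-1.
So the global minimum of V is P(-1) + Q(1) + 4 = -1 − 1 + 4 = 2, attained at (-1, 1).

(-1, 1)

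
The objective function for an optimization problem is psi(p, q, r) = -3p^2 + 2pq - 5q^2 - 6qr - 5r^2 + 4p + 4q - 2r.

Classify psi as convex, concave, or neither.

psi is quadratic, so its Hessian is the constant matrix H = [[-6, 2, 0], [2, -10, -6], [0, -6, -10]].
Leading principal minors: -6, 56, -344.
Signs alternate −, +, − ⇒ H ≺ 0 ⇒ concave.

concave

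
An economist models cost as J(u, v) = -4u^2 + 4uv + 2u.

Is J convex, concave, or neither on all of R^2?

neither

J is quadratic, so its Hessian is the constant matrix H = [[-8, 4], [4, 0]].
det(H) = -16, tr(H) = -8.
det(H) < 0, so H is indefinite: neither convex nor concave.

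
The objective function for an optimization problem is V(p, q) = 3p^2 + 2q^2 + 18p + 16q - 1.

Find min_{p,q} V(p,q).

V(p,q) separates as A(p) + B(q) − 1, so its minimum is min A + min B − 1.
A'(p) = 6p + 18 vanishes at p ∈ {-3}; B'(q) = 4q + 16 vanishes at q ∈ {-4}.
Local minima of A (where A''>0): A(-3)=-27. Local minima of B: B(-4)=-32.
So the global minimum of V is A(-3) + B(-4) − 1 = -27 − 32 − 1 = -60, attained at (-3, -4).

-60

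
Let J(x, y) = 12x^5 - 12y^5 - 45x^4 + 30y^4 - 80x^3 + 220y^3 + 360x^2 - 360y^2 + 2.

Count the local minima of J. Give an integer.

4

J separates as a function of x plus a function of y, so ∇J=0 decouples.
∂J/∂x = 60x(x - 3)(x - 2)(x + 2) = 0 at x ∈ {-2, 0, 2, 3}; ∂J/∂y = -60y(y - 4)(y - 1)(y + 3) = 0 at y ∈ {-3, 0, 1, 4}.
The Hessian is diagonal: diag(J_xx, J_yy). Second derivatives: J_xx(-2)=-2400, J_xx(0)=720, J_xx(2)=-480, J_xx(3)=900; J_yy(-3)=5040, J_yy(0)=-720, J_yy(1)=720, J_yy(4)=-5040.
Local minima occur where both diagonal entries positive: (0, -3), (0, 1), (3, -3), (3, 1). Count: 4.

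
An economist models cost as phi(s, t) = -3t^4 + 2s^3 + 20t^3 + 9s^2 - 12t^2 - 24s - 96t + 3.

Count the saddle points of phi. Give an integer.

phi separates as a function of s plus a function of t, so ∇phi=0 decouples.
∂phi/∂s = 6(s - 1)(s + 4) = 0 at s ∈ {-4, 1}; ∂phi/∂t = -12(t - 4)(t - 2)(t + 1) = 0 at t ∈ {-1, 2, 4}.
The Hessian is diagonal: diag(phi_ss, phi_tt). Second derivatives: phi_ss(-4)=-30, phi_ss(1)=30; phi_tt(-1)=-180, phi_tt(2)=72, phi_tt(4)=-120.
Saddle points occur where the two diagonal entries have opposite signs: (-4, 2), (1, -1), (1, 4). Count: 3.

3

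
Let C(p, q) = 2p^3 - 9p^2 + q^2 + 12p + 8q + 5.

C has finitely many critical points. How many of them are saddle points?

C separates as a function of p plus a function of q, so ∇C=0 decouples.
∂C/∂p = 6(p - 2)(p - 1) = 0 at p ∈ {1, 2}; ∂C/∂q = 2(q + 4) = 0 at q ∈ {-4}.
The Hessian is diagonal: diag(C_pp, C_qq). Second derivatives: C_pp(1)=-6, C_pp(2)=6; C_qq(-4)=2.
Saddle points occur where the two diagonal entries have opposite signs: (1, -4). Count: 1.

1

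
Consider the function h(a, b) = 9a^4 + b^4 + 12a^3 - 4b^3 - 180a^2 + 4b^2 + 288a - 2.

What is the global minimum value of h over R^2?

h(a,b) separates as P(a) + Q(b) − 2, so its minimum is min P + min Q − 2.
P'(a) = 36(a - 2)(a - 1)(a + 4) vanishes at a ∈ {-4, 1, 2}; Q'(b) = 4b(b - 2)(b - 1) vanishes at b ∈ {0, 1, 2}.
Local minima of P (where P''>0): P(-4)=-2496, P(2)=96. Local minima of Q: Q(0)=0, Q(2)=0.
So the global minimum of h is P(-4) + Q(0) − 2 = -2496 + 0 − 2 = -2498, attained at (-4, 0).

-2498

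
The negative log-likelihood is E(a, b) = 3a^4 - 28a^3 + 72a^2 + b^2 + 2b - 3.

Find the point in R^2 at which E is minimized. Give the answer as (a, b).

E(a,b) separates as P(a) + Q(b) − 3, so its minimum is min P + min Q − 3.
P'(a) = 12a(a - 4)(a - 3) vanishes at a ∈ {0, 3, 4}; Q'(b) = 2b + 2 vanishes at b ∈ {-1}.
Local minima of P (where P''>0): P(0)=0, P(4)=128. Local minima of Q: Q(-1)=-1.
So the global minimum of E is P(0) + Q(-1) − 3 = 0 − 1 − 3 = -4, attained at (0, -1).

(0, -1)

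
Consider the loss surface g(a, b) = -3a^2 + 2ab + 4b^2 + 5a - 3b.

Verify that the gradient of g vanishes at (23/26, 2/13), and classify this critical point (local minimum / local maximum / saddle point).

saddle point

∇g = (-6a + 2b + 5, 2a + 8b - 3); substituting (23/26, 2/13) gives ∇g = (0, 0), so (23/26, 2/13) is indeed a critical point.
The Hessian of g is constant: H = [[-6, 2], [2, 8]].
det(H) = (-6)·8 − 2² = -52.
Since det(H) < 0, H is indefinite and the critical point is a saddle point.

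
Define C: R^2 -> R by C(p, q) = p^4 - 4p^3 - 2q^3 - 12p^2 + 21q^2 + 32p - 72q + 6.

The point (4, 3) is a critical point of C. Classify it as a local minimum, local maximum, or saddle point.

local minimum

The mixed partial ∂²C/∂p∂q is 0, so the Hessian at any point is diag(C_pp, C_qq) = diag(12(p^2 - 2p - 2), 6(-2q + 7)).
At (4, 3): H = diag(72, 6).
Both eigenvalues are positive, so H is positive definite: a local minimum.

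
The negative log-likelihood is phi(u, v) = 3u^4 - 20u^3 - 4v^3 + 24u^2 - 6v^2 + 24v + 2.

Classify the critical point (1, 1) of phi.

local maximum

The mixed partial ∂²phi/∂u∂v is 0, so the Hessian at any point is diag(phi_uu, phi_vv) = diag(12(3u^2 - 10u + 4), -12(2v + 1)).
At (1, 1): H = diag(-36, -36).
Both eigenvalues are negative, so H is negative definite: a local maximum.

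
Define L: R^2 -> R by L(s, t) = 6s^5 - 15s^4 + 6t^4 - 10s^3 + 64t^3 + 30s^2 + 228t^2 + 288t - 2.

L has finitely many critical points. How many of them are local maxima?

2

L separates as a function of s plus a function of t, so ∇L=0 decouples.
∂L/∂s = 30s(s - 2)(s - 1)(s + 1) = 0 at s ∈ {-1, 0, 1, 2}; ∂L/∂t = 24(t + 1)(t + 3)(t + 4) = 0 at t ∈ {-4, -3, -1}.
The Hessian is diagonal: diag(L_ss, L_tt). Second derivatives: L_ss(-1)=-180, L_ss(0)=60, L_ss(1)=-60, L_ss(2)=180; L_tt(-4)=72, L_tt(-3)=-48, L_tt(-1)=144.
Local maxima occur where both diagonal entries negative: (-1, -3), (1, -3). Count: 2.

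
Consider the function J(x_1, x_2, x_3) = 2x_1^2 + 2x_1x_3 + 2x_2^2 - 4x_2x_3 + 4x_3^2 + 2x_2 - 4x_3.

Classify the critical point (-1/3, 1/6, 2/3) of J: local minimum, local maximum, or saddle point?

local minimum

The Hessian is constant: H = [[4, 0, 2], [0, 4, -4], [2, -4, 8]].
Leading principal minors: Δ₁ = 4, Δ₂ = 16, Δ₃ = 48.
All leading minors are positive, so H is positive definite: a local minimum.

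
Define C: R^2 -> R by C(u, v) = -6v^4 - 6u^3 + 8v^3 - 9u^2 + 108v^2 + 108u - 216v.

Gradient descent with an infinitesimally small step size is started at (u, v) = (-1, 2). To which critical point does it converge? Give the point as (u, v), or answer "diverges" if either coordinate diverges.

(-3, 1)

C is separable, so gradient descent decouples: u follows -∂C/∂u, v follows -∂C/∂v.
∂C/∂u = -18(u - 2)(u + 3); at u=-1 this is 108, so u decreases.
∂C/∂v = -24(v - 3)(v - 1)(v + 3); at v=2 this is 120, so v decreases.
u converges to its nearest critical value -3 (a local min of the u-part); v converges to 1. The iterate converges to (-3, 1).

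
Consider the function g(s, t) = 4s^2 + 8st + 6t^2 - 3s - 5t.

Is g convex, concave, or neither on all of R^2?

convex

g is quadratic, so its Hessian is the constant matrix H = [[8, 8], [8, 12]].
det(H) = 32, tr(H) = 20.
det(H) > 0 and tr(H) > 0, so H is positive definite everywhere: convex.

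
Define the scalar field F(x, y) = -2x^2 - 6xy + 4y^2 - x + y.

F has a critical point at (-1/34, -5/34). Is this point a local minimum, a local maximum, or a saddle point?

The Hessian of F is constant: H = [[-4, -6], [-6, 8]].
det(H) = (-4)·8 − (-6)² = -68.
Since det(H) < 0, H is indefinite and the critical point is a saddle point.

saddle point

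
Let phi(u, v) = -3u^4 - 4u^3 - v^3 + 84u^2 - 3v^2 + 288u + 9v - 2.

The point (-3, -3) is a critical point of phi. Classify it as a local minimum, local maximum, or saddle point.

saddle point

The mixed partial ∂²phi/∂u∂v is 0, so the Hessian at any point is diag(phi_uu, phi_vv) = diag(12(-3u^2 - 2u + 14), -6(v + 1)).
At (-3, -3): H = diag(-84, 12).
The eigenvalues have opposite signs, so H is indefinite: a saddle point.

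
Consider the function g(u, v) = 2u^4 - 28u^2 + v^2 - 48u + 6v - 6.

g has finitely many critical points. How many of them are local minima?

g separates as a function of u plus a function of v, so ∇g=0 decouples.
∂g/∂u = 8(u - 3)(u + 1)(u + 2) = 0 at u ∈ {-2, -1, 3}; ∂g/∂v = 2(v + 3) = 0 at v ∈ {-3}.
The Hessian is diagonal: diag(g_uu, g_vv). Second derivatives: g_uu(-2)=40, g_uu(-1)=-32, g_uu(3)=160; g_vv(-3)=2.
Local minima occur where both diagonal entries positive: (-2, -3), (3, -3). Count: 2.

2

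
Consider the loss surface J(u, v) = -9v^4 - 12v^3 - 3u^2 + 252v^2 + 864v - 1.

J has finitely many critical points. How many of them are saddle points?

1

J separates as a function of u plus a function of v, so ∇J=0 decouples.
∂J/∂u = -6u = 0 at u ∈ {0}; ∂J/∂v = -36(v - 4)(v + 2)(v + 3) = 0 at v ∈ {-3, -2, 4}.
The Hessian is diagonal: diag(J_uu, J_vv). Second derivatives: J_uu(0)=-6; J_vv(-3)=-252, J_vv(-2)=216, J_vv(4)=-1512.
Saddle points occur where the two diagonal entries have opposite signs: (0, -2). Count: 1.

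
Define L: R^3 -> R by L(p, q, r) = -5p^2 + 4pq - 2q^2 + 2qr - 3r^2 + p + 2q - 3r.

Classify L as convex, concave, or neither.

concave

L is quadratic, so its Hessian is the constant matrix H = [[-10, 4, 0], [4, -4, 2], [0, 2, -6]].
Leading principal minors: -10, 24, -104.
Signs alternate −, +, − ⇒ H ≺ 0 ⇒ concave.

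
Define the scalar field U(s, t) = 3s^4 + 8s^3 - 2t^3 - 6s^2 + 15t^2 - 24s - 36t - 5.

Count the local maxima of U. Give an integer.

U separates as a function of s plus a function of t, so ∇U=0 decouples.
∂U/∂s = 12(s - 1)(s + 1)(s + 2) = 0 at s ∈ {-2, -1, 1}; ∂U/∂t = -6(t - 3)(t - 2) = 0 at t ∈ {2, 3}.
The Hessian is diagonal: diag(U_ss, U_tt). Second derivatives: U_ss(-2)=36, U_ss(-1)=-24, U_ss(1)=72; U_tt(2)=6, U_tt(3)=-6.
Local maxima occur where both diagonal entries negative: (-1, 3). Count: 1.

1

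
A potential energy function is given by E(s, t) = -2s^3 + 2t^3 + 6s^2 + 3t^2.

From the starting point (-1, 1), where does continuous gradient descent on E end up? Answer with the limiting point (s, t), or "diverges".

E is separable, so gradient descent decouples: s follows -∂E/∂s, t follows -∂E/∂t.
∂E/∂s = -6s(s - 2); at s=-1 this is -18, so s increases.
∂E/∂t = 6t(t + 1); at t=1 this is 12, so t decreases.
s converges to its nearest critical value 0 (a local min of the s-part); t converges to 0. The iterate converges to (0, 0).

(0, 0)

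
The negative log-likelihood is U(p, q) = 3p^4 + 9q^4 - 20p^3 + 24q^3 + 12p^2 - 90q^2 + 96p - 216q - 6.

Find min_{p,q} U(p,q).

U(p,q) separates as A(p) + B(q) − 6, so its minimum is min A + min B − 6.
A'(p) = 12(p - 4)(p - 2)(p + 1) vanishes at p ∈ {-1, 2, 4}; B'(q) = 36(q - 2)(q + 1)(q + 3) vanishes at q ∈ {-3, -1, 2}.
Local minima of A (where A''>0): A(-1)=-61, A(4)=64. Local minima of B: B(-3)=-81, B(2)=-456.
So the global minimum of U is A(-1) + B(2) − 6 = -61 − 456 − 6 = -523, attained at (-1, 2).

-523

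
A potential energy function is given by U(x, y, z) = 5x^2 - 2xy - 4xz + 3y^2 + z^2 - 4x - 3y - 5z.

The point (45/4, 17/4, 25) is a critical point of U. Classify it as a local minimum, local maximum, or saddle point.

local minimum

The Hessian is constant: H = [[10, -2, -4], [-2, 6, 0], [-4, 0, 2]].
Leading principal minors: Δ₁ = 10, Δ₂ = 56, Δ₃ = 16.
All leading minors are positive, so H is positive definite: a local minimum.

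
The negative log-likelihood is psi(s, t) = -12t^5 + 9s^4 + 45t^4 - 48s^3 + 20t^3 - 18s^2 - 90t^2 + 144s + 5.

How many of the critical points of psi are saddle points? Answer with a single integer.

6

psi separates as a function of s plus a function of t, so ∇psi=0 decouples.
∂psi/∂s = 36(s - 4)(s - 1)(s + 1) = 0 at s ∈ {-1, 1, 4}; ∂psi/∂t = -60t(t - 3)(t - 1)(t + 1) = 0 at t ∈ {-1, 0, 1, 3}.
The Hessian is diagonal: diag(psi_ss, psi_tt). Second derivatives: psi_ss(-1)=360, psi_ss(1)=-216, psi_ss(4)=540; psi_tt(-1)=480, psi_tt(0)=-180, psi_tt(1)=240, psi_tt(3)=-1440.
Saddle points occur where the two diagonal entries have opposite signs: (-1, 0), (-1, 3), (1, -1), (1, 1), (4, 0), (4, 3). Count: 6.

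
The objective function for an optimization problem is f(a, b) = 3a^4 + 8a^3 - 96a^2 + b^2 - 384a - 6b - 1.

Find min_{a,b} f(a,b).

f(a,b) separates as P(a) + Q(b) − 1, so its minimum is min P + min Q − 1.
P'(a) = 12(a - 4)(a + 2)(a + 4) vanishes at a ∈ {-4, -2, 4}; Q'(b) = 2b - 6 vanishes at b ∈ {3}.
Local minima of P (where P''>0): P(-4)=256, P(4)=-1792. Local minima of Q: Q(3)=-9.
So the global minimum of f is P(4) + Q(3) − 1 = -1792 − 9 − 1 = -1802, attained at (4, 3).

-1802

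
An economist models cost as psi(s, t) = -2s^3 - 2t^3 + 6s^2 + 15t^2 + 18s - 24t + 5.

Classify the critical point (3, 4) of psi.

local maximum

The mixed partial ∂²psi/∂s∂t is 0, so the Hessian at any point is diag(psi_ss, psi_tt) = diag(12(-s + 1), 6(-2t + 5)).
At (3, 4): H = diag(-24, -18).
Both eigenvalues are negative, so H is negative definite: a local maximum.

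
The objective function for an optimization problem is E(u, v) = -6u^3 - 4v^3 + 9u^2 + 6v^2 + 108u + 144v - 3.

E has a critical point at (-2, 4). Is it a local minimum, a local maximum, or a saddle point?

saddle point

The mixed partial ∂²E/∂u∂v is 0, so the Hessian at any point is diag(E_uu, E_vv) = diag(18(-2u + 1), 12(-2v + 1)).
At (-2, 4): H = diag(90, -84).
The eigenvalues have opposite signs, so H is indefinite: a saddle point.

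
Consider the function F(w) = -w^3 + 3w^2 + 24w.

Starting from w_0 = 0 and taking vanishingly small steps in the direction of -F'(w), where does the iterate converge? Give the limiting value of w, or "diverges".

F'(w) = -3(w - 4)(w + 2), so F'(0) = 24.
Gradient descent moves in the -F' direction, i.e. w is decreasing.
The nearest critical point in that direction is w = -2, where F'' = 18 > 0 (a local minimum). The iterate converges there.

-2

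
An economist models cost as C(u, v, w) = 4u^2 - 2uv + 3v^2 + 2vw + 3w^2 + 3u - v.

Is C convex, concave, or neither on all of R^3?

C is quadratic, so its Hessian is the constant matrix H = [[8, -2, 0], [-2, 6, 2], [0, 2, 6]].
Leading principal minors: 8, 44, 232.
All positive ⇒ H ≻ 0 ⇒ convex.

convex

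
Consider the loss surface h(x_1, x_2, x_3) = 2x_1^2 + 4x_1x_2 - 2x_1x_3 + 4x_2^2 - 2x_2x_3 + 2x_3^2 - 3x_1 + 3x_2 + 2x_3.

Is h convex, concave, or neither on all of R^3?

h is quadratic, so its Hessian is the constant matrix H = [[4, 4, -2], [4, 8, -2], [-2, -2, 4]].
Leading principal minors: 4, 16, 48.
All positive ⇒ H ≻ 0 ⇒ convex.

convex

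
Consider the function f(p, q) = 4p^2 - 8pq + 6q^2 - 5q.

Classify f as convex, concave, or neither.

convex

f is quadratic, so its Hessian is the constant matrix H = [[8, -8], [-8, 12]].
det(H) = 32, tr(H) = 20.
det(H) > 0 and tr(H) > 0, so H is positive definite everywhere: convex.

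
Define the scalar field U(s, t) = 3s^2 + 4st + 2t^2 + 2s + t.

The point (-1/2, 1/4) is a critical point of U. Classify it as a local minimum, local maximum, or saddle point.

local minimum

The Hessian of U is constant: H = [[6, 4], [4, 4]].
det(H) = 6·4 − 4² = 8.
det(H) > 0 and tr(H) = 10 > 0, so H is positive definite and the point is a local minimum.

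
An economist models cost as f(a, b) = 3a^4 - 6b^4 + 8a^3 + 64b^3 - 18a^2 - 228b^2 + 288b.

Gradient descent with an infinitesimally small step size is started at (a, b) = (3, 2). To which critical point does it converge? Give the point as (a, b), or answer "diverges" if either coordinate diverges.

f is separable, so gradient descent decouples: a follows -∂f/∂a, b follows -∂f/∂b.
∂f/∂a = 12a(a - 1)(a + 3); at a=3 this is 432, so a decreases.
∂f/∂b = -24(b - 4)(b - 3)(b - 1); at b=2 this is -48, so b increases.
a converges to its nearest critical value 1 (a local min of the a-part); b converges to 3. The iterate converges to (1, 3).

(1, 3)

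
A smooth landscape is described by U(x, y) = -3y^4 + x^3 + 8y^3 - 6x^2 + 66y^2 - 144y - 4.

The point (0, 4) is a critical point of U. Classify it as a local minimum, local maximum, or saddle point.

local maximum

The mixed partial ∂²U/∂x∂y is 0, so the Hessian at any point is diag(U_xx, U_yy) = diag(6(x - 2), 12(-3y^2 + 4y + 11)).
At (0, 4): H = diag(-12, -252).
Both eigenvalues are negative, so H is negative definite: a local maximum.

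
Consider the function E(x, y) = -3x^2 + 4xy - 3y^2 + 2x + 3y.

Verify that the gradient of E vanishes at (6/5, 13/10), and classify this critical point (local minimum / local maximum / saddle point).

local maximum

∇E = (-6x + 4y + 2, 4x - 6y + 3); substituting (6/5, 13/10) gives ∇E = (0, 0), so (6/5, 13/10) is indeed a critical point.
The Hessian of E is constant: H = [[-6, 4], [4, -6]].
det(H) = (-6)·(-6) − 4² = 20.
det(H) > 0 and tr(H) = -12 < 0, so H is negative definite and the point is a local maximum.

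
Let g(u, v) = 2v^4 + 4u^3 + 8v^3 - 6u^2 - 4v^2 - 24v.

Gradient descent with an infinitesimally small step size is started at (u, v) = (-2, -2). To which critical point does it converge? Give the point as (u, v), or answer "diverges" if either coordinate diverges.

diverges

g is separable, so gradient descent decouples: u follows -∂g/∂u, v follows -∂g/∂v.
∂g/∂u = 12u(u - 1); at u=-2 this is 72, so u decreases.
∂g/∂v = 8(v - 1)(v + 1)(v + 3); at v=-2 this is 24, so v decreases.
The u-coordinate has no critical point in that direction and runs off to infinity.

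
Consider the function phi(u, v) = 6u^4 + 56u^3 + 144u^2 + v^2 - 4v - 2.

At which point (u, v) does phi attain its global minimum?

phi(u,v) separates as P(u) + Q(v) − 2, so its minimum is min P + min Q − 2.
P'(u) = 24u(u + 3)(u + 4) vanishes at u ∈ {-4, -3, 0}; Q'(v) = 2v - 4 vanishes at v ∈ {2}.
Local minima of P (where P''>0): P(-4)=256, P(0)=0. Local minima of Q: Q(2)=-4.
So the global minimum of phi is P(0) + Q(2) − 2 = 0 − 4 − 2 = -6, attained at (0, 2).

(0, 2)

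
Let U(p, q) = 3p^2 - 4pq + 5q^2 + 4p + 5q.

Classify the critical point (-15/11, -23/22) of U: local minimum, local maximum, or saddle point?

The Hessian of U is constant: H = [[6, -4], [-4, 10]].
det(H) = 6·10 − (-4)² = 44.
det(H) > 0 and tr(H) = 16 > 0, so H is positive definite and the point is a local minimum.

local minimum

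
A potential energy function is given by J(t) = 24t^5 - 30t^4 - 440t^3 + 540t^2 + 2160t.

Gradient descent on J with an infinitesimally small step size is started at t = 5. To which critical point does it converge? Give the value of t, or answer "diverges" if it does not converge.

3

J'(t) = 120(t - 3)(t - 2)(t + 1)(t + 3), so J'(5) = 34560.
Gradient descent moves in the -J' direction, i.e. t is decreasing.
The nearest critical point in that direction is t = 3, where J'' = 2880 > 0 (a local minimum). The iterate converges there.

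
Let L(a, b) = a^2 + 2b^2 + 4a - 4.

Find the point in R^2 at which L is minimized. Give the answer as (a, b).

(-2, 0)

L(a,b) separates as P(a) + Q(b) − 4, so its minimum is min P + min Q − 4.
P'(a) = 2a + 4 vanishes at a ∈ {-2}; Q'(b) = 4b vanishes at b ∈ {0}.
Local minima of P (where P''>0): P(-2)=-4. Local minima of Q: Q(0)=0.
So the global minimum of L is P(-2) + Q(0) − 4 = -4 + 0 − 4 = -8, attained at (-2, 0).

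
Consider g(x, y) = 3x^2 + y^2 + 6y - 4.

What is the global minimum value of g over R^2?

g(x,y) separates as P(x) + Q(y) − 4, so its minimum is min P + min Q − 4.
P'(x) = 6x vanishes at x ∈ {0}; Q'(y) = 2y + 6 vanishes at y ∈ {-3}.
Local minima of P (where P''>0): P(0)=0. Local minima of Q: Q(-3)=-9.
So the global minimum of g is P(0) + Q(-3) − 4 = 0 − 9 − 4 = -13, attained at (0, -3).

-13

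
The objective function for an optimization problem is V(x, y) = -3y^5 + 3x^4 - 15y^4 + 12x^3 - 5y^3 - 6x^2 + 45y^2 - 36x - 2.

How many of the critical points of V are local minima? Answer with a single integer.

V separates as a function of x plus a function of y, so ∇V=0 decouples.
∂V/∂x = 12(x - 1)(x + 1)(x + 3) = 0 at x ∈ {-3, -1, 1}; ∂V/∂y = -15y(y - 1)(y + 2)(y + 3) = 0 at y ∈ {-3, -2, 0, 1}.
The Hessian is diagonal: diag(V_xx, V_yy). Second derivatives: V_xx(-3)=96, V_xx(-1)=-48, V_xx(1)=96; V_yy(-3)=180, V_yy(-2)=-90, V_yy(0)=90, V_yy(1)=-180.
Local minima occur where both diagonal entries positive: (-3, -3), (-3, 0), (1, -3), (1, 0). Count: 4.

4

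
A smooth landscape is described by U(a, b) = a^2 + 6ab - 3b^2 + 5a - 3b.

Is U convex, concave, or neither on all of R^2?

neither

U is quadratic, so its Hessian is the constant matrix H = [[2, 6], [6, -6]].
det(H) = -48, tr(H) = -4.
det(H) < 0, so H is indefinite: neither convex nor concave.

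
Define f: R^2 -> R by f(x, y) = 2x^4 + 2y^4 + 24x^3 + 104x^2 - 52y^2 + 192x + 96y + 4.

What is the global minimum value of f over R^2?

f(x,y) separates as P(x) + Q(y) + 4, so its minimum is min P + min Q + 4.
P'(x) = 8(x + 2)(x + 3)(x + 4) vanishes at x ∈ {-4, -3, -2}; Q'(y) = 8(y - 3)(y - 1)(y + 4) vanishes at y ∈ {-4, 1, 3}.
Local minima of P (where P''>0): P(-4)=-128, P(-2)=-128. Local minima of Q: Q(-4)=-704, Q(3)=-18.
So the global minimum of f is P(-4) + Q(-4) + 4 = -128 − 704 + 4 = -828, attained at (-4, -4).

-828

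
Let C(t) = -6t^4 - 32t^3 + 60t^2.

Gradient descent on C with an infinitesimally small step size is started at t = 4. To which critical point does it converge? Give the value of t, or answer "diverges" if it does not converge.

C'(t) = -24t(t - 1)(t + 5), so C'(4) = -2592.
Gradient descent moves in the -C' direction, i.e. t is increasing.
There is no critical point above t=4, and C' keeps the same sign, so the iterate runs off to +∞.

diverges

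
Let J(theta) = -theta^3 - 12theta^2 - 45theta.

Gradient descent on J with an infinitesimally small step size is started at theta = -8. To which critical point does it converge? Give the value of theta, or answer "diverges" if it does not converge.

J'(theta) = -3(theta + 3)(theta + 5), so J'(-8) = -45.
Gradient descent moves in the -J' direction, i.e. theta is increasing.
The nearest critical point in that direction is theta = -5, where J'' = 6 > 0 (a local minimum). The iterate converges there.

-5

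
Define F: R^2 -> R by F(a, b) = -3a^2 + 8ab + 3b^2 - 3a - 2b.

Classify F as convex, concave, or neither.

F is quadratic, so its Hessian is the constant matrix H = [[-6, 8], [8, 6]].
det(H) = -100, tr(H) = 0.
det(H) < 0, so H is indefinite: neither convex nor concave.

neither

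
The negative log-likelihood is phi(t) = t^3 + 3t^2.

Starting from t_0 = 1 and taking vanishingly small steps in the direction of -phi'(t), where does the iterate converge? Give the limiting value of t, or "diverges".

0

phi'(t) = 3t(t + 2), so phi'(1) = 9.
Gradient descent moves in the -phi' direction, i.e. t is decreasing.
The nearest critical point in that direction is t = 0, where phi'' = 6 > 0 (a local minimum). The iterate converges there.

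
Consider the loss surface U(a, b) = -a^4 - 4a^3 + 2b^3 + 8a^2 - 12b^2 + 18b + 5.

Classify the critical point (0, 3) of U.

The mixed partial ∂²U/∂a∂b is 0, so the Hessian at any point is diag(U_aa, U_bb) = diag(4(-3a^2 - 6a + 4), 12(b - 2)).
At (0, 3): H = diag(16, 12).
Both eigenvalues are positive, so H is positive definite: a local minimum.

local minimum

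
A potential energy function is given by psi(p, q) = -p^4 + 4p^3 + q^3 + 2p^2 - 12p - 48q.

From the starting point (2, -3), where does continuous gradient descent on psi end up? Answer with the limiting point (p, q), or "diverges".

(1, 4)

psi is separable, so gradient descent decouples: p follows -∂psi/∂p, q follows -∂psi/∂q.
∂psi/∂p = -4(p - 3)(p - 1)(p + 1); at p=2 this is 12, so p decreases.
∂psi/∂q = 3(q - 4)(q + 4); at q=-3 this is -21, so q increases.
p converges to its nearest critical value 1 (a local min of the p-part); q converges to 4. The iterate converges to (1, 4).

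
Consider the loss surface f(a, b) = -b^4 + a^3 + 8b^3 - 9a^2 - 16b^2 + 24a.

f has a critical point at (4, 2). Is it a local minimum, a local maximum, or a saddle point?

The mixed partial ∂²f/∂a∂b is 0, so the Hessian at any point is diag(f_aa, f_bb) = diag(6(a - 3), 4(-3b^2 + 12b - 8)).
At (4, 2): H = diag(6, 16).
Both eigenvalues are positive, so H is positive definite: a local minimum.

local minimum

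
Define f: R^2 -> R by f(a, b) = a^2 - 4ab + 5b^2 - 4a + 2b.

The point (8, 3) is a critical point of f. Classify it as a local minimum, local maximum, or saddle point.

local minimum

The Hessian of f is constant: H = [[2, -4], [-4, 10]].
det(H) = 2·10 − (-4)² = 4.
det(H) > 0 and tr(H) = 12 > 0, so H is positive definite and the point is a local minimum.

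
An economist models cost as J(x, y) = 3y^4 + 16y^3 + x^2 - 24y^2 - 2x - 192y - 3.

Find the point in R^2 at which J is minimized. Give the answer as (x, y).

J(x,y) separates as P(x) + Q(y) − 3, so its minimum is min P + min Q − 3.
P'(x) = 2x - 2 vanishes at x ∈ {1}; Q'(y) = 12(y - 2)(y + 2)(y + 4) vanishes at y ∈ {-4, -2, 2}.
Local minima of P (where P''>0): P(1)=-1. Local minima of Q: Q(-4)=128, Q(2)=-304.
So the global minimum of J is P(1) + Q(2) − 3 = -1 − 304 − 3 = -308, attained at (1, 2).

(1, 2)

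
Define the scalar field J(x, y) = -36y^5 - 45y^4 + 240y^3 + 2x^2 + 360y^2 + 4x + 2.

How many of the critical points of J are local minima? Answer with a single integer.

J separates as a function of x plus a function of y, so ∇J=0 decouples.
∂J/∂x = 4(x + 1) = 0 at x ∈ {-1}; ∂J/∂y = -180y(y - 2)(y + 1)(y + 2) = 0 at y ∈ {-2, -1, 0, 2}.
The Hessian is diagonal: diag(J_xx, J_yy). Second derivatives: J_xx(-1)=4; J_yy(-2)=1440, J_yy(-1)=-540, J_yy(0)=720, J_yy(2)=-4320.
Local minima occur where both diagonal entries positive: (-1, -2), (-1, 0). Count: 2.

2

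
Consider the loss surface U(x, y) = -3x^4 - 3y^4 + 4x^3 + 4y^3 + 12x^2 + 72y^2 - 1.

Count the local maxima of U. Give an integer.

U separates as a function of x plus a function of y, so ∇U=0 decouples.
∂U/∂x = -12x(x - 2)(x + 1) = 0 at x ∈ {-1, 0, 2}; ∂U/∂y = -12y(y - 4)(y + 3) = 0 at y ∈ {-3, 0, 4}.
The Hessian is diagonal: diag(U_xx, U_yy). Second derivatives: U_xx(-1)=-36, U_xx(0)=24, U_xx(2)=-72; U_yy(-3)=-252, U_yy(0)=144, U_yy(4)=-336.
Local maxima occur where both diagonal entries negative: (-1, -3), (-1, 4), (2, -3), (2, 4). Count: 4.

4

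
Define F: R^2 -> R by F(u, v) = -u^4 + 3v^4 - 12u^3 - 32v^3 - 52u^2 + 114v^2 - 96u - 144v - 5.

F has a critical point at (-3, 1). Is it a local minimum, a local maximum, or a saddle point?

local minimum

The mixed partial ∂²F/∂u∂v is 0, so the Hessian at any point is diag(F_uu, F_vv) = diag(-4(3u^2 + 18u + 26), 12(3v^2 - 16v + 19)).
At (-3, 1): H = diag(4, 72).
Both eigenvalues are positive, so H is positive definite: a local minimum.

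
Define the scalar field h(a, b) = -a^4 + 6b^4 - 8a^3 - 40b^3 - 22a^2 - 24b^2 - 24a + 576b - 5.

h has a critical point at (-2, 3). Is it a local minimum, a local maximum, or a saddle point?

saddle point

The mixed partial ∂²h/∂a∂b is 0, so the Hessian at any point is diag(h_aa, h_bb) = diag(-4(3a^2 + 12a + 11), 24(3b^2 - 10b - 2)).
At (-2, 3): H = diag(4, -120).
The eigenvalues have opposite signs, so H is indefinite: a saddle point.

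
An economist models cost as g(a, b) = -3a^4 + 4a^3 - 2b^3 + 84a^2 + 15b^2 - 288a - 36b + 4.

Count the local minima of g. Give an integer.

g separates as a function of a plus a function of b, so ∇g=0 decouples.
∂g/∂a = -12(a - 3)(a - 2)(a + 4) = 0 at a ∈ {-4, 2, 3}; ∂g/∂b = -6(b - 3)(b - 2) = 0 at b ∈ {2, 3}.
The Hessian is diagonal: diag(g_aa, g_bb). Second derivatives: g_aa(-4)=-504, g_aa(2)=72, g_aa(3)=-84; g_bb(2)=6, g_bb(3)=-6.
Local minima occur where both diagonal entries positive: (2, 2). Count: 1.

1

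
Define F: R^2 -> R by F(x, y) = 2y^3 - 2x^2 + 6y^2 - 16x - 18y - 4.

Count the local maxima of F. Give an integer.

1

F separates as a function of x plus a function of y, so ∇F=0 decouples.
∂F/∂x = -4(x + 4) = 0 at x ∈ {-4}; ∂F/∂y = 6(y - 1)(y + 3) = 0 at y ∈ {-3, 1}.
The Hessian is diagonal: diag(F_xx, F_yy). Second derivatives: F_xx(-4)=-4; F_yy(-3)=-24, F_yy(1)=24.
Local maxima occur where both diagonal entries negative: (-4, -3). Count: 1.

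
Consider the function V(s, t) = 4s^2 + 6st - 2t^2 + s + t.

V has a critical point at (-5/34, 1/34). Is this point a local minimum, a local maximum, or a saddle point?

saddle point

The Hessian of V is constant: H = [[8, 6], [6, -4]].
det(H) = 8·(-4) − 6² = -68.
Since det(H) < 0, H is indefinite and the critical point is a saddle point.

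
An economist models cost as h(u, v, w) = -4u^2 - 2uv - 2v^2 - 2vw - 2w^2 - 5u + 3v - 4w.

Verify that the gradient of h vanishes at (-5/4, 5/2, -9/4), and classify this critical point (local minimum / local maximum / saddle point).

∇h = (-8u - 2v - 5, -2u - 4v - 2w + 3, -2v - 4w - 4); substituting (-5/4, 5/2, -9/4) gives ∇h = (0, 0, 0), so (-5/4, 5/2, -9/4) is indeed a critical point.
The Hessian is constant: H = [[-8, -2, 0], [-2, -4, -2], [0, -2, -4]].
Leading principal minors: Δ₁ = -8, Δ₂ = 28, Δ₃ = -80.
The minors alternate sign starting negative (−, +, −), so H is negative definite: a local maximum.

local maximum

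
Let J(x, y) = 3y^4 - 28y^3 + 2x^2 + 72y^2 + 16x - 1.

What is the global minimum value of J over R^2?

J(x,y) separates as P(x) + Q(y) − 1, so its minimum is min P + min Q − 1.
P'(x) = 4x + 16 vanishes at x ∈ {-4}; Q'(y) = 12y(y - 4)(y - 3) vanishes at y ∈ {0, 3, 4}.
Local minima of P (where P''>0): P(-4)=-32. Local minima of Q: Q(0)=0, Q(4)=128.
So the global minimum of J is P(-4) + Q(0) − 1 = -32 + 0 − 1 = -33, attained at (-4, 0).

-33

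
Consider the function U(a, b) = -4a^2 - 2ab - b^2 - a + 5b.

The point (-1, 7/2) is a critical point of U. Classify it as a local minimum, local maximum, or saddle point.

The Hessian of U is constant: H = [[-8, -2], [-2, -2]].
det(H) = (-8)·(-2) − (-2)² = 12.
det(H) > 0 and tr(H) = -10 < 0, so H is negative definite and the point is a local maximum.

local maximum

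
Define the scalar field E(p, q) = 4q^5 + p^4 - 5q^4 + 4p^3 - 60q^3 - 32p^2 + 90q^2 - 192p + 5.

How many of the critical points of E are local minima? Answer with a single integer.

E separates as a function of p plus a function of q, so ∇E=0 decouples.
∂E/∂p = 4(p - 4)(p + 3)(p + 4) = 0 at p ∈ {-4, -3, 4}; ∂E/∂q = 20q(q - 3)(q - 1)(q + 3) = 0 at q ∈ {-3, 0, 1, 3}.
The Hessian is diagonal: diag(E_pp, E_qq). Second derivatives: E_pp(-4)=32, E_pp(-3)=-28, E_pp(4)=224; E_qq(-3)=-1440, E_qq(0)=180, E_qq(1)=-160, E_qq(3)=720.
Local minima occur where both diagonal entries positive: (-4, 0), (-4, 3), (4, 0), (4, 3). Count: 4.

4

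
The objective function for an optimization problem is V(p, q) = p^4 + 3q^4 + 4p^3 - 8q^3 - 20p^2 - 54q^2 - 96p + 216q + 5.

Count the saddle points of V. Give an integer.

4

V separates as a function of p plus a function of q, so ∇V=0 decouples.
∂V/∂p = 4(p - 3)(p + 2)(p + 4) = 0 at p ∈ {-4, -2, 3}; ∂V/∂q = 12(q - 3)(q - 2)(q + 3) = 0 at q ∈ {-3, 2, 3}.
The Hessian is diagonal: diag(V_pp, V_qq). Second derivatives: V_pp(-4)=56, V_pp(-2)=-40, V_pp(3)=140; V_qq(-3)=360, V_qq(2)=-60, V_qq(3)=72.
Saddle points occur where the two diagonal entries have opposite signs: (-4, 2), (-2, -3), (-2, 3), (3, 2). Count: 4.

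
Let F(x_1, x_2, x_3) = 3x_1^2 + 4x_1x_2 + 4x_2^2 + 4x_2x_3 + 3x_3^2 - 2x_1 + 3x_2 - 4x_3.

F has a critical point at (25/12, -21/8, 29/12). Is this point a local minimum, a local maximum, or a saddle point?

local minimum

The Hessian is constant: H = [[6, 4, 0], [4, 8, 4], [0, 4, 6]].
Leading principal minors: Δ₁ = 6, Δ₂ = 32, Δ₃ = 96.
All leading minors are positive, so H is positive definite: a local minimum.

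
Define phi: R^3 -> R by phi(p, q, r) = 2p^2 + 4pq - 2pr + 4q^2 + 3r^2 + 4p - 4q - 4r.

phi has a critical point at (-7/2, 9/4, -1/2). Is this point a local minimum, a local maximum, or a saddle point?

local minimum

The Hessian is constant: H = [[4, 4, -2], [4, 8, 0], [-2, 0, 6]].
Leading principal minors: Δ₁ = 4, Δ₂ = 16, Δ₃ = 64.
All leading minors are positive, so H is positive definite: a local minimum.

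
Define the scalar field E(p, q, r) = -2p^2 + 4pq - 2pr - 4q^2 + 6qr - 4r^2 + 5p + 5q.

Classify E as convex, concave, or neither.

concave

E is quadratic, so its Hessian is the constant matrix H = [[-4, 4, -2], [4, -8, 6], [-2, 6, -8]].
Leading principal minors: -4, 16, -48.
Signs alternate −, +, − ⇒ H ≺ 0 ⇒ concave.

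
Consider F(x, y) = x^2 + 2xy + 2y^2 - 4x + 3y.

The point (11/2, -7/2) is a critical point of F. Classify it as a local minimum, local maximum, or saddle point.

local minimum

The Hessian of F is constant: H = [[2, 2], [2, 4]].
det(H) = 2·4 − 2² = 4.
det(H) > 0 and tr(H) = 6 > 0, so H is positive definite and the point is a local minimum.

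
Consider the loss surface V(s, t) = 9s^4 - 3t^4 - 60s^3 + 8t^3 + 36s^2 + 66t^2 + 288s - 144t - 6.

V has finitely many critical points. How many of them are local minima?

V separates as a function of s plus a function of t, so ∇V=0 decouples.
∂V/∂s = 36(s - 4)(s - 2)(s + 1) = 0 at s ∈ {-1, 2, 4}; ∂V/∂t = -12(t - 4)(t - 1)(t + 3) = 0 at t ∈ {-3, 1, 4}.
The Hessian is diagonal: diag(V_ss, V_tt). Second derivatives: V_ss(-1)=540, V_ss(2)=-216, V_ss(4)=360; V_tt(-3)=-336, V_tt(1)=144, V_tt(4)=-252.
Local minima occur where both diagonal entries positive: (-1, 1), (4, 1). Count: 2.

2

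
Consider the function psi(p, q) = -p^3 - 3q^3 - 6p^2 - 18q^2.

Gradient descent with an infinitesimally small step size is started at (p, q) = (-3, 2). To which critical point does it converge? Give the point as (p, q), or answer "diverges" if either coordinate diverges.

diverges

psi is separable, so gradient descent decouples: p follows -∂psi/∂p, q follows -∂psi/∂q.
∂psi/∂p = -3p(p + 4); at p=-3 this is 9, so p decreases.
∂psi/∂q = -9q(q + 4); at q=2 this is -108, so q increases.
The q-coordinate has no critical point in that direction and runs off to infinity.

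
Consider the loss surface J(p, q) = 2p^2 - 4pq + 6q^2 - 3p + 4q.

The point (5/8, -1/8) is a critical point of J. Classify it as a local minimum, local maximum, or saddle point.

The Hessian of J is constant: H = [[4, -4], [-4, 12]].
det(H) = 4·12 − (-4)² = 32.
det(H) > 0 and tr(H) = 16 > 0, so H is positive definite and the point is a local minimum.

local minimum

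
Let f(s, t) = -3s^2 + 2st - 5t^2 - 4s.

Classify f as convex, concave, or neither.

f is quadratic, so its Hessian is the constant matrix H = [[-6, 2], [2, -10]].
det(H) = 56, tr(H) = -16.
det(H) > 0 and tr(H) < 0, so H is negative definite everywhere: concave.

concave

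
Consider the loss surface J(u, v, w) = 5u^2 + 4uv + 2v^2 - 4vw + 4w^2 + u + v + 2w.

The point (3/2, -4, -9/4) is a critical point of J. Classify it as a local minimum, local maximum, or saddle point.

local minimum

The Hessian is constant: H = [[10, 4, 0], [4, 4, -4], [0, -4, 8]].
Leading principal minors: Δ₁ = 10, Δ₂ = 24, Δ₃ = 32.
All leading minors are positive, so H is positive definite: a local minimum.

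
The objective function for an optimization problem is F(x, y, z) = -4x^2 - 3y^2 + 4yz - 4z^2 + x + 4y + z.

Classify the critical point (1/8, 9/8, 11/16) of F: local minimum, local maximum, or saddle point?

local maximum

The Hessian is constant: H = [[-8, 0, 0], [0, -6, 4], [0, 4, -8]].
Leading principal minors: Δ₁ = -8, Δ₂ = 48, Δ₃ = -256.
The minors alternate sign starting negative (−, +, −), so H is negative definite: a local maximum.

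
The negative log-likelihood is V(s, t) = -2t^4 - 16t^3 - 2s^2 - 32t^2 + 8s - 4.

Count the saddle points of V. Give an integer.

V separates as a function of s plus a function of t, so ∇V=0 decouples.
∂V/∂s = -4(s - 2) = 0 at s ∈ {2}; ∂V/∂t = -8t(t + 2)(t + 4) = 0 at t ∈ {-4, -2, 0}.
The Hessian is diagonal: diag(V_ss, V_tt). Second derivatives: V_ss(2)=-4; V_tt(-4)=-64, V_tt(-2)=32, V_tt(0)=-64.
Saddle points occur where the two diagonal entries have opposite signs: (2, -2). Count: 1.

1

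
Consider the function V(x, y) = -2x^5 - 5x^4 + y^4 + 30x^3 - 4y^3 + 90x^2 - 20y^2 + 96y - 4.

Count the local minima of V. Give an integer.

4

V separates as a function of x plus a function of y, so ∇V=0 decouples.
∂V/∂x = -10x(x - 3)(x + 2)(x + 3) = 0 at x ∈ {-3, -2, 0, 3}; ∂V/∂y = 4(y - 4)(y - 2)(y + 3) = 0 at y ∈ {-3, 2, 4}.
The Hessian is diagonal: diag(V_xx, V_yy). Second derivatives: V_xx(-3)=180, V_xx(-2)=-100, V_xx(0)=180, V_xx(3)=-900; V_yy(-3)=140, V_yy(2)=-40, V_yy(4)=56.
Local minima occur where both diagonal entries positive: (-3, -3), (-3, 4), (0, -3), (0, 4). Count: 4.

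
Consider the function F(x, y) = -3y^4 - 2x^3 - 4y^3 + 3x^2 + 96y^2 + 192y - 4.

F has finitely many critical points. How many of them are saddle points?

3

F separates as a function of x plus a function of y, so ∇F=0 decouples.
∂F/∂x = -6x(x - 1) = 0 at x ∈ {0, 1}; ∂F/∂y = -12(y - 4)(y + 1)(y + 4) = 0 at y ∈ {-4, -1, 4}.
The Hessian is diagonal: diag(F_xx, F_yy). Second derivatives: F_xx(0)=6, F_xx(1)=-6; F_yy(-4)=-288, F_yy(-1)=180, F_yy(4)=-480.
Saddle points occur where the two diagonal entries have opposite signs: (0, -4), (0, 4), (1, -1). Count: 3.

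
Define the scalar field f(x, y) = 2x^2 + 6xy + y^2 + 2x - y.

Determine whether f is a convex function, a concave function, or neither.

neither

f is quadratic, so its Hessian is the constant matrix H = [[4, 6], [6, 2]].
det(H) = -28, tr(H) = 6.
det(H) < 0, so H is indefinite: neither convex nor concave.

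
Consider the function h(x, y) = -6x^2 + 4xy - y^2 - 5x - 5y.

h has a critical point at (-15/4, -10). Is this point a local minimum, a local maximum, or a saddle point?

The Hessian of h is constant: H = [[-12, 4], [4, -2]].
det(H) = (-12)·(-2) − 4² = 8.
det(H) > 0 and tr(H) = -14 < 0, so H is negative definite and the point is a local maximum.

local maximum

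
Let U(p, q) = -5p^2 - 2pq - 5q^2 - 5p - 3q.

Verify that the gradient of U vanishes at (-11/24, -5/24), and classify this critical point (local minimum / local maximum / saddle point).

∇U = (-10p - 2q - 5, -2p - 10q - 3); substituting (-11/24, -5/24) gives ∇U = (0, 0), so (-11/24, -5/24) is indeed a critical point.
The Hessian of U is constant: H = [[-10, -2], [-2, -10]].
det(H) = (-10)·(-10) − (-2)² = 96.
det(H) > 0 and tr(H) = -20 < 0, so H is negative definite and the point is a local maximum.

local maximum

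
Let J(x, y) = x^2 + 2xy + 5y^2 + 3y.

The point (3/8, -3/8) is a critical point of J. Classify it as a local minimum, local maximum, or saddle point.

The Hessian of J is constant: H = [[2, 2], [2, 10]].
det(H) = 2·10 − 2² = 16.
det(H) > 0 and tr(H) = 12 > 0, so H is positive definite and the point is a local minimum.

local minimum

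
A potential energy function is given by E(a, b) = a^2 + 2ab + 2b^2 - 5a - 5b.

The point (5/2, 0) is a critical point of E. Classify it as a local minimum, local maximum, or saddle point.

The Hessian of E is constant: H = [[2, 2], [2, 4]].
det(H) = 2·4 − 2² = 4.
det(H) > 0 and tr(H) = 6 > 0, so H is positive definite and the point is a local minimum.

local minimum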